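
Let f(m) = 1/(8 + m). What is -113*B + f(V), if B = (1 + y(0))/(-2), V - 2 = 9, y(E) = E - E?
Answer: 2149/38 ≈ 56.553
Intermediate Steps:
y(E) = 0
V = 11 (V = 2 + 9 = 11)
B = -1/2 (B = (1 + 0)/(-2) = 1*(-1/2) = -1/2 ≈ -0.50000)
-113*B + f(V) = -113*(-1/2) + 1/(8 + 11) = 113/2 + 1/19 = 2149/38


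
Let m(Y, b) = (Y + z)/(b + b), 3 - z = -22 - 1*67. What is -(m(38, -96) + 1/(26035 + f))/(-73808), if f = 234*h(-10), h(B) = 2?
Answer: -1722599/187788808704 ≈ -9.1731e-6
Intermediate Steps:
z = 92 (z = 3 - (-22 - 1*67) = 3 - (-22 - 67) = 3 - 1*(-89) = 3 + 89 = 92)
f = 468 (f = 234*2 = 468)
m(Y, b) = (92 + Y)/(2*b) (m(Y, b) = (Y + 92)/(b + b) = (92 + Y)/((2*b)) = (92 + Y)*(1/(2*b)) = (92 + Y)/(2*b))
-(m(38, -96) + 1/(26035 + f))/(-73808) = -((½)*(92 + 38)/(-96) + 1/(26035 + 468))/(-73808) = -((½)*(-1/96)*130 + 1/26503)*(-1)/73808 = -(-65/96 + 1/26503)*(-1)/73808 = -(-1722599)*(-1)/(2544288*73808) = -1*1722599/187788808704 = -1722599/187788808704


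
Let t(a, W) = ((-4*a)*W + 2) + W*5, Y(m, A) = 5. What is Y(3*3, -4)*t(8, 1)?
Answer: -125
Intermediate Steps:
t(a, W) = 2 + 5*W - 4*W*a (t(a, W) = (-4*W*a + 2) + 5*W = (2 - 4*W*a) + 5*W = 2 + 5*W - 4*W*a)
Y(3*3, -4)*t(8, 1) = 5*(2 + 5*1 - 4*1*8) = 5*(2 + 5 - 32) = 5*(-25) = -125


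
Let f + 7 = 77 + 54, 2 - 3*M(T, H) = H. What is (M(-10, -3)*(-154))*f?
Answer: -95480/3 ≈ -31827.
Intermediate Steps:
M(T, H) = 2/3 - H/3
f = 124 (f = -7 + (77 + 54) = -7 + 131 = 124)
(M(-10, -3)*(-154))*f = ((2/3 - 1/3*(-3))*(-154))*124 = ((2/3 + 1)*(-154))*124 = ((5/3)*(-154))*124 = -770/3*124 = -95480/3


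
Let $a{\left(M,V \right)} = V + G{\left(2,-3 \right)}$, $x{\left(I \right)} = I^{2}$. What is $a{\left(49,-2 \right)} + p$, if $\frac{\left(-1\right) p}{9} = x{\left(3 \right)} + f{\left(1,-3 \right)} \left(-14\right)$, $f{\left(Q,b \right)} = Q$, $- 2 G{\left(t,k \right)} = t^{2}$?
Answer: $41$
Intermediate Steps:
$G{\left(t,k \right)} = - \frac{t^{2}}{2}$
$a{\left(M,V \right)} = -2 + V$ ($a{\left(M,V \right)} = V - \frac{2^{2}}{2} = V - 2 = -2 + V$)
$p = 45$ ($p = - 9 \left(3^{2} + 1 \left(-14\right)\right) = - 9 \left(9 - 14\right) = \left(-9\right) \left(-5\right) = 45$)
$a{\left(49,-2 \right)} + p = \left(-2 - 2\right) + 45 = -4 + 45 = 41$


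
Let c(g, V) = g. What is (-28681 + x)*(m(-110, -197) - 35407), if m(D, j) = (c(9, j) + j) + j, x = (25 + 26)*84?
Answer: 873217424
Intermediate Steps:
x = 4284 (x = 51*84 = 4284)
m(D, j) = 9 + 2*j (m(D, j) = (9 + j) + j = 9 + 2*j)
(-28681 + x)*(m(-110, -197) - 35407) = (-28681 + 4284)*((9 + 2*(-197)) - 35407) = -24397*((9 - 394) - 35407) = -24397*(-385 - 35407) = -24397*(-35792) = 873217424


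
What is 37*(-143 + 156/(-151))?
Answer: -804713/151 ≈ -5329.2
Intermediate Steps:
37*(-143 + 156/(-151)) = 37*(-143 + 156*(-1/151)) = 37*(-143 - 156/151) = 37*(-21749/151) = -804713/151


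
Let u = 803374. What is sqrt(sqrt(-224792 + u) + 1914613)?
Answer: sqrt(1914613 + sqrt(578582)) ≈ 1384.0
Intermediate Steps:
sqrt(sqrt(-224792 + u) + 1914613) = sqrt(sqrt(-224792 + 803374) + 1914613) = sqrt(sqrt(578582) + 1914613) = sqrt(1914613 + sqrt(578582))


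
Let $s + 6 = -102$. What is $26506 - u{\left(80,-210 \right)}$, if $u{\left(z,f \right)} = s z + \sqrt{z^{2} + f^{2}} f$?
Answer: $35146 + 2100 \sqrt{505} \approx 82338.0$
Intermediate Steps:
$s = -108$ ($s = -6 - 102 = -108$)
$u{\left(z,f \right)} = - 108 z + f \sqrt{f^{2} + z^{2}}$ ($u{\left(z,f \right)} = - 108 z + \sqrt{z^{2} + f^{2}} f = - 108 z + \sqrt{f^{2} + z^{2}} f = - 108 z + f \sqrt{f^{2} + z^{2}}$)
$26506 - u{\left(80,-210 \right)} = 26506 - \left(\left(-108\right) 80 - 210 \sqrt{\left(-210\right)^{2} + 80^{2}}\right) = 26506 - \left(-8640 - 210 \sqrt{44100 + 6400}\right) = 26506 - \left(-8640 - 210 \sqrt{50500}\right) = 26506 - \left(-8640 - 210 \cdot 10 \sqrt{505}\right) = 26506 - \left(-8640 - 2100 \sqrt{505}\right) = 26506 + \left(8640 + 2100 \sqrt{505}\right) = 35146 + 2100 \sqrt{505}$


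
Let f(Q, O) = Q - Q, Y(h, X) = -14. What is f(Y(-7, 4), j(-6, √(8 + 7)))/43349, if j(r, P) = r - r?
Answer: 0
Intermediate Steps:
j(r, P) = 0
f(Q, O) = 0
f(Y(-7, 4), j(-6, √(8 + 7)))/43349 = 0/43349 = 0*(1/43349) = 0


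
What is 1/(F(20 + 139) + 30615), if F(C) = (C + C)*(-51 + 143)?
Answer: 1/59871 ≈ 1.6703e-5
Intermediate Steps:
F(C) = 184*C (F(C) = (2*C)*92 = 184*C)
1/(F(20 + 139) + 30615) = 1/(184*(20 + 139) + 30615) = 1/(184*159 + 30615) = 1/(29256 + 30615) = 1/59871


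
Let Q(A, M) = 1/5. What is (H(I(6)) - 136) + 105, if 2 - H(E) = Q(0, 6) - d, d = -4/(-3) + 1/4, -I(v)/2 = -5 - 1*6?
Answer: -1657/60 ≈ -27.617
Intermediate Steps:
I(v) = 22 (I(v) = -2*(-5 - 1*6) = -2*(-5 - 6) = -2*(-11) = 22)
Q(A, M) = ⅕
d = 19/12 (d = -4*(-⅓) + 1*(¼) = 4/3 + ¼ = 19/12 ≈ 1.5833)
H(E) = 203/60 (H(E) = 2 - (⅕ - 1*19/12) = 2 - (⅕ - 19/12) = 2 - 1*(-83/60) = 2 + 83/60 = 203/60)
(H(I(6)) - 136) + 105 = (203/60 - 136) + 105 = -7957/60 + 105 = -1657/60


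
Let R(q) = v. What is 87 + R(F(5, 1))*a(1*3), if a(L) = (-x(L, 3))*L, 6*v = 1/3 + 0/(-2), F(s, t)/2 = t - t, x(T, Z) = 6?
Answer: 86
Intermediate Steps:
F(s, t) = 0 (F(s, t) = 2*(t - t) = 2*0 = 0)
v = 1/18 (v = (1/3 + 0/(-2))/6 = (1*(⅓) + 0*(-½))/6 = (⅓ + 0)/6 = (⅙)*(⅓) = 1/18 ≈ 0.055556)
a(L) = -6*L (a(L) = (-1*6)*L = -6*L)
R(q) = 1/18
87 + R(F(5, 1))*a(1*3) = 87 + (-6*3)/18 = 87 + (1/18)*(-18) = 87 - 1 = 86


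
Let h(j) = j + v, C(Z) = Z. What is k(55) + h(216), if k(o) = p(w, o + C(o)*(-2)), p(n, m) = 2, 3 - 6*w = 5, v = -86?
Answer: 132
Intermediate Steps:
w = -1/3 (w = 1/2 - 1/6*5 = 1/2 - 5/6 = -1/3 ≈ -0.33333)
k(o) = 2
h(j) = -86 + j (h(j) = j - 86 = -86 + j)
k(55) + h(216) = 2 + (-86 + 216) = 2 + 130 = 132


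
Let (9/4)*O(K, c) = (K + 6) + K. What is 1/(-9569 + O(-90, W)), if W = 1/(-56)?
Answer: -3/28939 ≈ -0.00010367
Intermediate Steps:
W = -1/56 ≈ -0.017857
O(K, c) = 8/3 + 8*K/9 (O(K, c) = 4*((K + 6) + K)/9 = 4*((6 + K) + K)/9 = 4*(6 + 2*K)/9 = 8/3 + 8*K/9)
1/(-9569 + O(-90, W)) = 1/(-9569 + (8/3 + (8/9)*(-90))) = 1/(-9569 + (8/3 - 80)) = 1/(-9569 - 232/3) = 1/(-28939/3) = -3/28939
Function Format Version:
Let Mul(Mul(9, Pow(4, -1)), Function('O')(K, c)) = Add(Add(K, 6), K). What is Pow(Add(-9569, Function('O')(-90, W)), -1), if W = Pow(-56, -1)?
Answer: Rational(-3, 28939) ≈ -0.00010367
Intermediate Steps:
W = Rational(-1, 56) ≈ -0.017857
Function('O')(K, c) = Add(Rational(8, 3), Mul(Rational(8, 9), K)) (Function('O')(K, c) = Mul(Rational(4, 9), Add(Add(K, 6), K)) = Mul(Rational(4, 9), Add(Add(6, K), K)) = Mul(Rational(4, 9), Add(6, Mul(2, K))) = Add(Rational(8, 3), Mul(Rational(8, 9), K)))
Pow(Add(-9569, Function('O')(-90, W)), -1) = Pow(Add(-9569, Add(Rational(8, 3), Mul(Rational(8, 9), -90))), -1) = Pow(Add(-9569, Add(Rational(8, 3), -80)), -1) = Pow(Add(-9569, Rational(-232, 3)), -1) = Pow(Rational(-28939, 3), -1) = Rational(-3, 28939)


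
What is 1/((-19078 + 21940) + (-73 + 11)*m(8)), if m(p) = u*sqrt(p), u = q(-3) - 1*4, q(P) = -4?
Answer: 1431/3111458 - 248*sqrt(2)/1555729 ≈ 0.00023447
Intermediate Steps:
u = -8 (u = -4 - 1*4 = -4 - 4 = -8)
m(p) = -8*sqrt(p)
1/((-19078 + 21940) + (-73 + 11)*m(8)) = 1/((-19078 + 21940) + (-73 + 11)*(-16*sqrt(2))) = 1/(2862 - (-496)*2*sqrt(2)) = 1/(2862 - (-992)*sqrt(2)) = 1/(2862 + 992*sqrt(2))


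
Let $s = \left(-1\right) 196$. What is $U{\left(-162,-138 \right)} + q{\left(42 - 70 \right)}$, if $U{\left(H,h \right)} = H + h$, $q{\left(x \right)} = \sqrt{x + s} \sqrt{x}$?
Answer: $-300 - 56 \sqrt{2} \approx -379.2$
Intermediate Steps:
$s = -196$
$q{\left(x \right)} = \sqrt{x} \sqrt{-196 + x}$ ($q{\left(x \right)} = \sqrt{x - 196} \sqrt{x} = \sqrt{-196 + x} \sqrt{x} = \sqrt{x} \sqrt{-196 + x}$)
$U{\left(-162,-138 \right)} + q{\left(42 - 70 \right)} = \left(-162 - 138\right) + \sqrt{42 - 70} \sqrt{-196 + \left(42 - 70\right)} = -300 + \sqrt{-28} \sqrt{-196 - 28} = -300 + 2 i \sqrt{7} \sqrt{-224} = -300 + 2 i \sqrt{7} \cdot 4 i \sqrt{14} = -300 - 56 \sqrt{2}$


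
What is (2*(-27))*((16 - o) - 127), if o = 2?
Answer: 6102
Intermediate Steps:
(2*(-27))*((16 - o) - 127) = (2*(-27))*((16 - 1*2) - 127) = -54*((16 - 2) - 127) = -54*(14 - 127) = -54*(-113) = 6102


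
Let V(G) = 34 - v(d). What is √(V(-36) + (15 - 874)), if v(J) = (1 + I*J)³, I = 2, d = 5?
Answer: 14*I*√11 ≈ 46.433*I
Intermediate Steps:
v(J) = (1 + 2*J)³
V(G) = -1297 (V(G) = 34 - (1 + 2*5)³ = 34 - (1 + 10)³ = 34 - 1*11³ = 34 - 1*1331 = 34 - 1331 = -1297)
√(V(-36) + (15 - 874)) = √(-1297 + (15 - 874)) = √(-1297 - 859) = √(-2156) = 14*I*√11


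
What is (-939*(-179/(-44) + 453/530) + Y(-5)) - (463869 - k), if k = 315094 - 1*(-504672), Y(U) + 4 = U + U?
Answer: 4095696241/11660 ≈ 3.5126e+5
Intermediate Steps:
Y(U) = -4 + 2*U (Y(U) = -4 + (U + U) = -4 + 2*U)
k = 819766 (k = 315094 + 504672 = 819766)
(-939*(-179/(-44) + 453/530) + Y(-5)) - (463869 - k) = (-939*(-179/(-44) + 453/530) + (-4 + 2*(-5))) - (463869 - 1*819766) = (-939*(-179*(-1/44) + 453*(1/530)) + (-4 - 10)) - (463869 - 819766) = (-939*(179/44 + 453/530) - 14) - 1*(-355897) = (-939*57401/11660 - 14) + 355897 = (-53899539/11660 - 14) + 355897 = -54062779/11660 + 355897 = 4095696241/11660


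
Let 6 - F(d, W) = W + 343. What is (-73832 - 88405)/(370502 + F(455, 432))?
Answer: -162237/369733 ≈ -0.43880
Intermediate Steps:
F(d, W) = -337 - W (F(d, W) = 6 - (W + 343) = 6 - (343 + W) = 6 + (-343 - W) = -337 - W)
(-73832 - 88405)/(370502 + F(455, 432)) = (-73832 - 88405)/(370502 + (-337 - 1*432)) = -162237/(370502 + (-337 - 432)) = -162237/(370502 - 769) = -162237/369733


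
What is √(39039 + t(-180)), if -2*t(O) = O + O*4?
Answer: √39489 ≈ 198.72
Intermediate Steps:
t(O) = -5*O/2 (t(O) = -(O + O*4)/2 = -(O + 4*O)/2 = -5*O/2)
√(39039 + t(-180)) = √(39039 - 5/2*(-180)) = √(39039 + 450) = √39489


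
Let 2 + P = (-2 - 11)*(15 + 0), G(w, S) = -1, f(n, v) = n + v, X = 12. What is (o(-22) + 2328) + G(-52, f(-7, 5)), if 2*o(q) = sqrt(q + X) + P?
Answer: 4457/2 + I*sqrt(10)/2 ≈ 2228.5 + 1.5811*I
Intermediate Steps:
P = -197 (P = -2 + (-2 - 11)*(15 + 0) = -2 - 13*15 = -2 - 195 = -197)
o(q) = -197/2 + sqrt(12 + q)/2 (o(q) = (sqrt(q + 12) - 197)/2 = (sqrt(12 + q) - 197)/2 = (-197 + sqrt(12 + q))/2 = -197/2 + sqrt(12 + q)/2)
(o(-22) + 2328) + G(-52, f(-7, 5)) = ((-197/2 + sqrt(12 - 22)/2) + 2328) - 1 = ((-197/2 + sqrt(-10)/2) + 2328) - 1 = ((-197/2 + (I*sqrt(10))/2) + 2328) - 1 = ((-197/2 + I*sqrt(10)/2) + 2328) - 1 = (4459/2 + I*sqrt(10)/2) - 1 = 4457/2 + I*sqrt(10)/2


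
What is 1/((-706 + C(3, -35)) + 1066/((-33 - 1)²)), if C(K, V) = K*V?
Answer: -578/468225 ≈ -0.0012344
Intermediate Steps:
1/((-706 + C(3, -35)) + 1066/((-33 - 1)²)) = 1/((-706 + 3*(-35)) + 1066/((-33 - 1)²)) = 1/((-706 - 105) + 1066/((-34)²)) = 1/(-811 + 1066/1156) = 1/(-811 + 1066*(1/1156)) = 1/(-811 + 533/578) = 1/(-468225/578) = -578/468225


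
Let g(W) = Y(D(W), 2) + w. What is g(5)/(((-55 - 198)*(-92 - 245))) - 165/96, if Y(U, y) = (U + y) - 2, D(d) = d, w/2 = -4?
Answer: -4689451/2728352 ≈ -1.7188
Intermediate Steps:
w = -8 (w = 2*(-4) = -8)
Y(U, y) = -2 + U + y
g(W) = -8 + W (g(W) = (-2 + W + 2) - 8 = W - 8 = -8 + W)
g(5)/(((-55 - 198)*(-92 - 245))) - 165/96 = (-8 + 5)/(((-55 - 198)*(-92 - 245))) - 165/96 = -3/((-253*(-337))) - 165*1/96 = -3/85261 - 55/32 = -4689451/2728352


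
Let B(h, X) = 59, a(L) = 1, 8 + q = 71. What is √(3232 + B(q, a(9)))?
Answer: √3291 ≈ 57.367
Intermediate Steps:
q = 63 (q = -8 + 71 = 63)
√(3232 + B(q, a(9))) = √(3232 + 59) = √3291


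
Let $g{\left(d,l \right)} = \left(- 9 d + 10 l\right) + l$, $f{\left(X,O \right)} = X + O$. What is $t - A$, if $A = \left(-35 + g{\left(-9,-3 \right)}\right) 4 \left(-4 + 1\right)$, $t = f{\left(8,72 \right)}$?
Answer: $236$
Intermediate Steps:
$f{\left(X,O \right)} = O + X$
$t = 80$ ($t = 72 + 8 = 80$)
$g{\left(d,l \right)} = - 9 d + 11 l$
$A = -156$ ($A = \left(-35 + \left(\left(-9\right) \left(-9\right) + 11 \left(-3\right)\right)\right) 4 \left(-4 + 1\right) = \left(-35 + \left(81 - 33\right)\right) 4 \left(-3\right) = \left(-35 + 48\right) \left(-12\right) = 13 \left(-12\right) = -156$)
$t - A = 80 - -156 = 80 + 156 = 236$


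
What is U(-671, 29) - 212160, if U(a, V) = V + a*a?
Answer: 238110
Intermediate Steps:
U(a, V) = V + a**2
U(-671, 29) - 212160 = (29 + (-671)**2) - 212160 = (29 + 450241) - 212160 = 450270 - 212160 = 238110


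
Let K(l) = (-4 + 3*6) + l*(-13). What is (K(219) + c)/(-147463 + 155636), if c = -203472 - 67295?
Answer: -273600/8173 ≈ -33.476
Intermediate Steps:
c = -270767
K(l) = 14 - 13*l (K(l) = (-4 + 18) - 13*l = 14 - 13*l)
(K(219) + c)/(-147463 + 155636) = ((14 - 13*219) - 270767)/(-147463 + 155636) = ((14 - 2847) - 270767)/8173 = (-2833 - 270767)*(1/8173) = -273600*1/8173 = -273600/8173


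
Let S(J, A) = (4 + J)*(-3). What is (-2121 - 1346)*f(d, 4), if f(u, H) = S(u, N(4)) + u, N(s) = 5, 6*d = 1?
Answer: 128279/3 ≈ 42760.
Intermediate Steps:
d = ⅙ (d = (⅙)*1 = ⅙ ≈ 0.16667)
S(J, A) = -12 - 3*J
f(u, H) = -12 - 2*u (f(u, H) = (-12 - 3*u) + u = -12 - 2*u)
(-2121 - 1346)*f(d, 4) = (-2121 - 1346)*(-12 - 2*⅙) = -3467*(-12 - ⅓) = -3467*(-37/3) = 128279/3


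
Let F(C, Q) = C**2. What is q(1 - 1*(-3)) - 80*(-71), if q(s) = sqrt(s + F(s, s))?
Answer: 5680 + 2*sqrt(5) ≈ 5684.5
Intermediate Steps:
q(s) = sqrt(s + s**2)
q(1 - 1*(-3)) - 80*(-71) = sqrt((1 - 1*(-3))*(1 + (1 - 1*(-3)))) - 80*(-71) = sqrt((1 + 3)*(1 + (1 + 3))) + 5680 = sqrt(4*(1 + 4)) + 5680 = sqrt(4*5) + 5680 = sqrt(20) + 5680 = 2*sqrt(5) + 5680 = 5680 + 2*sqrt(5)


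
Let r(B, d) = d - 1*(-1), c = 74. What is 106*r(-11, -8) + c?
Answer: -668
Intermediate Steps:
r(B, d) = 1 + d (r(B, d) = d + 1 = 1 + d)
106*r(-11, -8) + c = 106*(1 - 8) + 74 = 106*(-7) + 74 = -742 + 74 = -668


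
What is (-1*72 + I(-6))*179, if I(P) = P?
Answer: -13962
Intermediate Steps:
(-1*72 + I(-6))*179 = (-1*72 - 6)*179 = (-72 - 6)*179 = -78*179 = -13962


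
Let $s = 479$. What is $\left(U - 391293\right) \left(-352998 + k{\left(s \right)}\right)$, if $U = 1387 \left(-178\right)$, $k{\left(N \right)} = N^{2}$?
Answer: $78851482703$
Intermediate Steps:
$U = -246886$
$\left(U - 391293\right) \left(-352998 + k{\left(s \right)}\right) = \left(-246886 - 391293\right) \left(-352998 + 479^{2}\right) = - 638179 \left(-352998 + 229441\right) = \left(-638179\right) \left(-123557\right) = 78851482703$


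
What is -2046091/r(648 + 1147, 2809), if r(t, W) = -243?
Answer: 2046091/243 ≈ 8420.1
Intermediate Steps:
-2046091/r(648 + 1147, 2809) = -2046091/(-243) = -2046091*(-1/243) = 2046091/243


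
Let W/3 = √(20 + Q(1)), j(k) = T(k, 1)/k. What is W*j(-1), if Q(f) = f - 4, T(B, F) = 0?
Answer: 0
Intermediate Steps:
Q(f) = -4 + f
j(k) = 0 (j(k) = 0/k = 0)
W = 3*√17 (W = 3*√(20 + (-4 + 1)) = 3*√(20 - 3) = 3*√17 ≈ 12.369)
W*j(-1) = (3*√17)*0 = 0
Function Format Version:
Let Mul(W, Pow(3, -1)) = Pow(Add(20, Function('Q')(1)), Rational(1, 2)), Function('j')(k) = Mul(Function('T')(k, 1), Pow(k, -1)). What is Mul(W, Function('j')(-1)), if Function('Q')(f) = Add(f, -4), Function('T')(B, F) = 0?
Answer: 0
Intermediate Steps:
Function('Q')(f) = Add(-4, f)
Function('j')(k) = 0 (Function('j')(k) = Mul(0, Pow(k, -1)) = 0)
W = Mul(3, Pow(17, Rational(1, 2))) (W = Mul(3, Pow(Add(20, Add(-4, 1)), Rational(1, 2))) = Mul(3, Pow(Add(20, -3), Rational(1, 2))) = Mul(3, Pow(17, Rational(1, 2))) ≈ 12.369)
Mul(W, Function('j')(-1)) = Mul(Mul(3, Pow(17, Rational(1, 2))), 0) = 0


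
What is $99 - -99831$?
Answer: $99930$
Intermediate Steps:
$99 - -99831 = 99 + 99831 = 99930$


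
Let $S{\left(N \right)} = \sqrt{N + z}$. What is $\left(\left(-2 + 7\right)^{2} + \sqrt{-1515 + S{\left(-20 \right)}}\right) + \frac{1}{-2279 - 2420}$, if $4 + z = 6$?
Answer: $\frac{117474}{4699} + \sqrt{-1515 + 3 i \sqrt{2}} \approx 25.054 + 38.923 i$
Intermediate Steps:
$z = 2$ ($z = -4 + 6 = 2$)
$S{\left(N \right)} = \sqrt{2 + N}$ ($S{\left(N \right)} = \sqrt{N + 2} = \sqrt{2 + N}$)
$\left(\left(-2 + 7\right)^{2} + \sqrt{-1515 + S{\left(-20 \right)}}\right) + \frac{1}{-2279 - 2420} = \left(\left(-2 + 7\right)^{2} + \sqrt{-1515 + \sqrt{2 - 20}}\right) + \frac{1}{-2279 - 2420} = \left(5^{2} + \sqrt{-1515 + \sqrt{-18}}\right) + \frac{1}{-4699} = \left(25 + \sqrt{-1515 + 3 i \sqrt{2}}\right) - \frac{1}{4699} = \frac{117474}{4699} + \sqrt{-1515 + 3 i \sqrt{2}}$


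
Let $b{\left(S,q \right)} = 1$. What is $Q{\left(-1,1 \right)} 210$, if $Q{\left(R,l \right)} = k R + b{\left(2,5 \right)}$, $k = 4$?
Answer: $-630$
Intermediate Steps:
$Q{\left(R,l \right)} = 1 + 4 R$ ($Q{\left(R,l \right)} = 4 R + 1 = 1 + 4 R$)
$Q{\left(-1,1 \right)} 210 = \left(1 + 4 \left(-1\right)\right) 210 = \left(1 - 4\right) 210 = \left(-3\right) 210 = -630$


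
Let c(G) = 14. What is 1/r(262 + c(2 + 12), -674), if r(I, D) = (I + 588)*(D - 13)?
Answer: -1/593568 ≈ -1.6847e-6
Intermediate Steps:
r(I, D) = (-13 + D)*(588 + I) (r(I, D) = (588 + I)*(-13 + D) = (-13 + D)*(588 + I))
1/r(262 + c(2 + 12), -674) = 1/(-7644 - 13*(262 + 14) + 588*(-674) - 674*(262 + 14)) = 1/(-7644 - 13*276 - 396312 - 674*276) = 1/(-7644 - 3588 - 396312 - 186024) = 1/(-593568) = -1/593568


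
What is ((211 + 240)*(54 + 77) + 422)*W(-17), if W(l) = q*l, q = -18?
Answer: 18207918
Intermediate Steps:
W(l) = -18*l
((211 + 240)*(54 + 77) + 422)*W(-17) = ((211 + 240)*(54 + 77) + 422)*(-18*(-17)) = (451*131 + 422)*306 = (59081 + 422)*306 = 59503*306 = 18207918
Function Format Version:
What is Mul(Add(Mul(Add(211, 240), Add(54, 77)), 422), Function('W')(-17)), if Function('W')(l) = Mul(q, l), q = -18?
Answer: 18207918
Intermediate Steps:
Function('W')(l) = Mul(-18, l)
Mul(Add(Mul(Add(211, 240), Add(54, 77)), 422), Function('W')(-17)) = Mul(Add(Mul(Add(211, 240), Add(54, 77)), 422), Mul(-18, -17)) = Mul(Add(Mul(451, 131), 422), 306) = Mul(Add(59081, 422), 306) = Mul(59503, 306) = 18207918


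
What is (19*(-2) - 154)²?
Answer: 36864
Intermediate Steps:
(19*(-2) - 154)² = (-38 - 154)² = (-192)² = 36864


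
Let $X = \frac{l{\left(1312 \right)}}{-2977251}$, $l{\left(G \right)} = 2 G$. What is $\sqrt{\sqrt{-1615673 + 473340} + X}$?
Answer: $\frac{\sqrt{-7812306624 + 8864023517001 i \sqrt{1142333}}}{2977251} \approx 23.117 + 23.117 i$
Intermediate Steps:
$X = - \frac{2624}{2977251}$ ($X = \frac{2 \cdot 1312}{-2977251} = 2624 \left(- \frac{1}{2977251}\right) = - \frac{2624}{2977251} \approx -0.00088135$)
$\sqrt{\sqrt{-1615673 + 473340} + X} = \sqrt{\sqrt{-1615673 + 473340} - \frac{2624}{2977251}} = \sqrt{\sqrt{-1142333} - \frac{2624}{2977251}} = \sqrt{i \sqrt{1142333} - \frac{2624}{2977251}} = \sqrt{- \frac{2624}{2977251} + i \sqrt{1142333}}$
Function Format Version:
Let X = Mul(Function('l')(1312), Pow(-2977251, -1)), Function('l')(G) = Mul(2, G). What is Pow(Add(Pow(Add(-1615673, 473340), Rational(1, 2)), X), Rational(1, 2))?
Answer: Mul(Rational(1, 2977251), Pow(Add(-7812306624, Mul(8864023517001, I, Pow(1142333, Rational(1, 2)))), Rational(1, 2))) ≈ Add(23.117, Mul(23.117, I))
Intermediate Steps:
X = Rational(-2624, 2977251) (X = Mul(Mul(2, 1312), Pow(-2977251, -1)) = Mul(2624, Rational(-1, 2977251)) = Rational(-2624, 2977251) ≈ -0.00088135)
Pow(Add(Pow(Add(-1615673, 473340), Rational(1, 2)), X), Rational(1, 2)) = Pow(Add(Pow(Add(-1615673, 473340), Rational(1, 2)), Rational(-2624, 2977251)), Rational(1, 2)) = Pow(Add(Pow(-1142333, Rational(1, 2)), Rational(-2624, 2977251)), Rational(1, 2)) = Pow(Add(Mul(I, Pow(1142333, Rational(1, 2))), Rational(-2624, 2977251)), Rational(1, 2)) = Pow(Add(Rational(-2624, 2977251), Mul(I, Pow(1142333, Rational(1, 2)))), Rational(1, 2))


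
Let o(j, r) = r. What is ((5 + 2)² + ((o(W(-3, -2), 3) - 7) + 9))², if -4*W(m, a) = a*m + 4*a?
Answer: 2916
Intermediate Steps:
W(m, a) = -a - a*m/4 (W(m, a) = -(a*m + 4*a)/4 = -(4*a + a*m)/4 = -a - a*m/4)
((5 + 2)² + ((o(W(-3, -2), 3) - 7) + 9))² = ((5 + 2)² + ((3 - 7) + 9))² = (7² + (-4 + 9))² = (49 + 5)² = 54² = 2916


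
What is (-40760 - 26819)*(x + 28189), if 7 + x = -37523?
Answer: 631255439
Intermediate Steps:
x = -37530 (x = -7 - 37523 = -37530)
(-40760 - 26819)*(x + 28189) = (-40760 - 26819)*(-37530 + 28189) = -67579*(-9341) = 631255439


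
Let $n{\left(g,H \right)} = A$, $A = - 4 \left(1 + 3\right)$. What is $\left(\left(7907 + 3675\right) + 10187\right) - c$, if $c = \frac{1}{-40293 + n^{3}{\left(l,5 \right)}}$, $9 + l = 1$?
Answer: $\frac{966304142}{44389} \approx 21769.0$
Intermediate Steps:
$l = -8$ ($l = -9 + 1 = -8$)
$A = -16$ ($A = \left(-4\right) 4 = -16$)
$n{\left(g,H \right)} = -16$
$c = - \frac{1}{44389}$ ($c = \frac{1}{-40293 + \left(-16\right)^{3}} = \frac{1}{-40293 - 4096} = \frac{1}{-44389} = - \frac{1}{44389} \approx -2.2528 \cdot 10^{-5}$)
$\left(\left(7907 + 3675\right) + 10187\right) - c = \left(\left(7907 + 3675\right) + 10187\right) - - \frac{1}{44389} = \left(11582 + 10187\right) + \frac{1}{44389} = 21769 + \frac{1}{44389} = \frac{966304142}{44389}$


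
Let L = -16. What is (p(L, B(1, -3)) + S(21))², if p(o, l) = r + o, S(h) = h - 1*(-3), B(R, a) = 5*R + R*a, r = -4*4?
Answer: 64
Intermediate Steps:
r = -16
S(h) = 3 + h (S(h) = h + 3 = 3 + h)
p(o, l) = -16 + o
(p(L, B(1, -3)) + S(21))² = ((-16 - 16) + (3 + 21))² = (-32 + 24)² = (-8)² = 64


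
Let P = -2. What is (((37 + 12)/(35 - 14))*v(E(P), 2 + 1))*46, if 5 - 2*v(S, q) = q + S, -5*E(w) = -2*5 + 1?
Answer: 161/15 ≈ 10.733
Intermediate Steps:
E(w) = 9/5 (E(w) = -(-2*5 + 1)/5 = -(-10 + 1)/5 = -⅕*(-9) = 9/5)
v(S, q) = 5/2 - S/2 - q/2 (v(S, q) = 5/2 - (q + S)/2 = 5/2 - (S + q)/2 = 5/2 + (-S/2 - q/2) = 5/2 - S/2 - q/2)
(((37 + 12)/(35 - 14))*v(E(P), 2 + 1))*46 = (((37 + 12)/(35 - 14))*(5/2 - ½*9/5 - (2 + 1)/2))*46 = ((49/21)*(5/2 - 9/10 - ½*3))*46 = ((49*(1/21))*(5/2 - 9/10 - 3/2))*46 = ((7/3)*(⅒))*46 = (7/30)*46 = 161/15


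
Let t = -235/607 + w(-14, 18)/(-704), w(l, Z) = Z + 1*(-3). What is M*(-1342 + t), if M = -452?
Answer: 64822305473/106832 ≈ 6.0677e+5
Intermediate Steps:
w(l, Z) = -3 + Z (w(l, Z) = Z - 3 = -3 + Z)
t = -174545/427328 (t = -235/607 + (-3 + 18)/(-704) = -235*1/607 + 15*(-1/704) = -235/607 - 15/704 = -174545/427328 ≈ -0.40846)
M*(-1342 + t) = -452*(-1342 - 174545/427328) = -452*(-573648721/427328) = 64822305473/106832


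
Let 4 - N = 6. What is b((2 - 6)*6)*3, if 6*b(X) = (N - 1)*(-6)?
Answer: 9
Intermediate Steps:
N = -2 (N = 4 - 1*6 = 4 - 6 = -2)
b(X) = 3 (b(X) = ((-2 - 1)*(-6))/6 = (-3*(-6))/6 = (⅙)*18 = 3)
b((2 - 6)*6)*3 = 3*3 = 9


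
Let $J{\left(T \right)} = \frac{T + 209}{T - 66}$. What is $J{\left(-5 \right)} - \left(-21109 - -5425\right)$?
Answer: $\frac{1113360}{71} \approx 15681.0$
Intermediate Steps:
$J{\left(T \right)} = \frac{209 + T}{-66 + T}$
$J{\left(-5 \right)} - \left(-21109 - -5425\right) = \frac{209 - 5}{-66 - 5} - \left(-21109 - -5425\right) = \frac{1}{-71} \cdot 204 - \left(-21109 + 5425\right) = \left(- \frac{1}{71}\right) 204 - -15684 = - \frac{204}{71} + 15684 = \frac{1113360}{71}$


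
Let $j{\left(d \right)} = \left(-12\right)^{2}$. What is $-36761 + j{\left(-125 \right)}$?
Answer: $-36617$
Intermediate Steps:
$j{\left(d \right)} = 144$
$-36761 + j{\left(-125 \right)} = -36761 + 144 = -36617$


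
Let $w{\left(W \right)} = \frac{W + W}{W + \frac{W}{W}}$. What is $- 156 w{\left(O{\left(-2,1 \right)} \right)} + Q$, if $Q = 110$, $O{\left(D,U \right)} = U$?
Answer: $-46$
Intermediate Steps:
$w{\left(W \right)} = \frac{2 W}{1 + W}$ ($w{\left(W \right)} = \frac{2 W}{W + 1} = \frac{2 W}{1 + W}$)
$- 156 w{\left(O{\left(-2,1 \right)} \right)} + Q = - 156 \cdot 2 \cdot 1 \frac{1}{1 + 1} + 110 = - 156 \cdot 2 \cdot 1 \cdot \frac{1}{2} + 110 = \left(-156\right) 1 + 110 = -156 + 110 = -46$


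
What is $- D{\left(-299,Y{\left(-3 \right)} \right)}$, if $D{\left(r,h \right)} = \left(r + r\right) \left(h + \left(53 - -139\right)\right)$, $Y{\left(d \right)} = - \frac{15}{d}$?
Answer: $117806$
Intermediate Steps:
$D{\left(r,h \right)} = 2 r \left(192 + h\right)$ ($D{\left(r,h \right)} = 2 r \left(h + \left(53 + 139\right)\right) = 2 r \left(h + 192\right) = 2 r \left(192 + h\right)$)
$- D{\left(-299,Y{\left(-3 \right)} \right)} = - 2 \left(-299\right) \left(192 - \frac{15}{-3}\right) = - 2 \left(-299\right) \left(192 - -5\right) = - 2 \left(-299\right) \left(192 + 5\right) = - 2 \left(-299\right) 197 = \left(-1\right) \left(-117806\right) = 117806$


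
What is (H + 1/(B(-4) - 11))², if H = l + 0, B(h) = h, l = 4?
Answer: 3481/225 ≈ 15.471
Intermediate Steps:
H = 4 (H = 4 + 0 = 4)
(H + 1/(B(-4) - 11))² = (4 + 1/(-4 - 11))² = (4 + 1/(-15))² = (4 - 1/15)² = (59/15)² = 3481/225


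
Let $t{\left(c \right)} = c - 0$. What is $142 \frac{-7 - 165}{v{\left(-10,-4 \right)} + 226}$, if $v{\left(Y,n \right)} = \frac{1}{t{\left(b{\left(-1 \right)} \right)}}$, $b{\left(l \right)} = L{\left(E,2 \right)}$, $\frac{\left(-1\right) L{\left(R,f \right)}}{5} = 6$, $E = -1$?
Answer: $- \frac{732720}{6779} \approx -108.09$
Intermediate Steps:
$L{\left(R,f \right)} = -30$ ($L{\left(R,f \right)} = \left(-5\right) 6 = -30$)
$b{\left(l \right)} = -30$
$t{\left(c \right)} = c$ ($t{\left(c \right)} = c + 0 = c$)
$v{\left(Y,n \right)} = - \frac{1}{30}$ ($v{\left(Y,n \right)} = \frac{1}{-30} = - \frac{1}{30}$)
$142 \frac{-7 - 165}{v{\left(-10,-4 \right)} + 226} = 142 \frac{-7 - 165}{- \frac{1}{30} + 226} = 142 \left(- \frac{172}{\frac{6779}{30}}\right) = 142 \left(\left(-172\right) \frac{30}{6779}\right) = 142 \left(- \frac{5160}{6779}\right) = - \frac{732720}{6779}$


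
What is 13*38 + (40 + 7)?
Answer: 541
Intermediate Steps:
13*38 + (40 + 7) = 494 + 47 = 541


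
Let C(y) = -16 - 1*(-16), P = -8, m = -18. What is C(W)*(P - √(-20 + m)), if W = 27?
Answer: 0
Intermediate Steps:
C(y) = 0 (C(y) = -16 + 16 = 0)
C(W)*(P - √(-20 + m)) = 0*(-8 - √(-20 - 18)) = 0*(-8 - √(-38)) = 0*(-8 - I*√38) = 0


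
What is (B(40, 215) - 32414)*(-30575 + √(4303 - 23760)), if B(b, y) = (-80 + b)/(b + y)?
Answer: 50544205150/51 - 1653122*I*√19457/51 ≈ 9.9106e+8 - 4.5214e+6*I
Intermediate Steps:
B(b, y) = (-80 + b)/(b + y)
(B(40, 215) - 32414)*(-30575 + √(4303 - 23760)) = ((-80 + 40)/(40 + 215) - 32414)*(-30575 + √(4303 - 23760)) = (-40/255 - 32414)*(-30575 + √(-19457)) = ((1/255)*(-40) - 32414)*(-30575 + I*√19457) = (-8/51 - 32414)*(-30575 + I*√19457) = -1653122*(-30575 + I*√19457)/51 = 50544205150/51 - 1653122*I*√19457/51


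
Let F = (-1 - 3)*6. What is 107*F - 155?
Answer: -2723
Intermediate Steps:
F = -24 (F = -4*6 = -24)
107*F - 155 = 107*(-24) - 155 = -2568 - 155 = -2723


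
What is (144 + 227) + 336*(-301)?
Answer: -100765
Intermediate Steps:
(144 + 227) + 336*(-301) = 371 - 101136 = -100765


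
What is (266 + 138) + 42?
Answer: 446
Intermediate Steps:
(266 + 138) + 42 = 404 + 42 = 446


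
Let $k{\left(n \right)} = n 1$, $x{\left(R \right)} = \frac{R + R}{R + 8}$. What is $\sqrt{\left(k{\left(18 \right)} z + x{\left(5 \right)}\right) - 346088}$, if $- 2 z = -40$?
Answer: $\frac{i \sqrt{58427902}}{13} \approx 587.99 i$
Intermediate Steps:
$z = 20$ ($z = \left(- \frac{1}{2}\right) \left(-40\right) = 20$)
$x{\left(R \right)} = \frac{2 R}{8 + R}$
$k{\left(n \right)} = n$
$\sqrt{\left(k{\left(18 \right)} z + x{\left(5 \right)}\right) - 346088} = \sqrt{\left(18 \cdot 20 + 2 \cdot 5 \frac{1}{8 + 5}\right) - 346088} = \sqrt{\left(360 + 2 \cdot 5 \cdot \frac{1}{13}\right) - 346088} = \sqrt{\left(360 + \frac{10}{13}\right) - 346088} = \sqrt{\frac{4690}{13} - 346088} = \sqrt{- \frac{4494454}{13}} = \frac{i \sqrt{58427902}}{13}$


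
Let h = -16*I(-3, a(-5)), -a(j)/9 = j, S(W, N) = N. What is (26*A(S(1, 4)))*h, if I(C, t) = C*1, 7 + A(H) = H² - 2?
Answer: 8736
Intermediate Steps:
a(j) = -9*j
A(H) = -9 + H² (A(H) = -7 + (H² - 2) = -7 + (-2 + H²) = -9 + H²)
I(C, t) = C
h = 48 (h = -16*(-3) = 48)
(26*A(S(1, 4)))*h = (26*(-9 + 4²))*48 = (26*(-9 + 16))*48 = (26*7)*48 = 182*48 = 8736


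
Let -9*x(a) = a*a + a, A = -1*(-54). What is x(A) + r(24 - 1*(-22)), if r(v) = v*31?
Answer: 1096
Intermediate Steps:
A = 54
r(v) = 31*v
x(a) = -a/9 - a²/9 (x(a) = -(a*a + a)/9 = -(a² + a)/9 = -(a + a²)/9 = -a/9 - a²/9)
x(A) + r(24 - 1*(-22)) = -⅑*54*(1 + 54) + 31*(24 - 1*(-22)) = -⅑*54*55 + 31*(24 + 22) = -330 + 31*46 = -330 + 1426 = 1096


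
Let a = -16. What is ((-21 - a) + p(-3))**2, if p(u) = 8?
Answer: 9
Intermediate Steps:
((-21 - a) + p(-3))**2 = ((-21 - 1*(-16)) + 8)**2 = ((-21 + 16) + 8)**2 = (-5 + 8)**2 = 3**2 = 9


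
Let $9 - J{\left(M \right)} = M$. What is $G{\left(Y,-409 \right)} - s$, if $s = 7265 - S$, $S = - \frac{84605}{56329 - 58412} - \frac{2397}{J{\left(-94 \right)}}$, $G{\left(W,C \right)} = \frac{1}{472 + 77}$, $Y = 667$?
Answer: $- \frac{853682224880}{117787401} \approx -7247.7$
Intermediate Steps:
$J{\left(M \right)} = 9 - M$
$G{\left(W,C \right)} = \frac{1}{549}$
$S = \frac{3721364}{214549}$ ($S = - \frac{84605}{56329 - 58412} - \frac{2397}{9 - -94} = - \frac{84605}{56329 - 58412} - \frac{2397}{9 + 94} = - \frac{84605}{-2083} - \frac{2397}{103} = \left(-84605\right) \left(- \frac{1}{2083}\right) - \frac{2397}{103} = \frac{84605}{2083} - \frac{2397}{103} = \frac{3721364}{214549} \approx 17.345$)
$s = \frac{1554977121}{214549}$ ($s = 7265 - \frac{3721364}{214549} = \frac{1554977121}{214549} \approx 7247.7$)
$G{\left(Y,-409 \right)} - s = \frac{1}{549} - \frac{1554977121}{214549} = - \frac{853682224880}{117787401}$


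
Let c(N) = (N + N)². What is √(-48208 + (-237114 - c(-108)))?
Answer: I*√331978 ≈ 576.18*I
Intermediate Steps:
c(N) = 4*N² (c(N) = (2*N)² = 4*N²)
√(-48208 + (-237114 - c(-108))) = √(-48208 + (-237114 - 4*(-108)²)) = √(-48208 + (-237114 - 4*11664)) = √(-48208 + (-237114 - 1*46656)) = √(-48208 + (-237114 - 46656)) = √(-48208 - 283770) = √(-331978) = I*√331978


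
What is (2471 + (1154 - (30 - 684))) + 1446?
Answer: 5725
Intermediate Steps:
(2471 + (1154 - (30 - 684))) + 1446 = (2471 + (1154 - 1*(-654))) + 1446 = (2471 + (1154 + 654)) + 1446 = (2471 + 1808) + 1446 = 4279 + 1446 = 5725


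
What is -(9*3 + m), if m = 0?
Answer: -27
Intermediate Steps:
-(9*3 + m) = -(9*3 + 0) = -(27 + 0) = -1*27 = -27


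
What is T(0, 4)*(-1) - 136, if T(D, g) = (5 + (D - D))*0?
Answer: -136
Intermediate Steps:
T(D, g) = 0 (T(D, g) = (5 + 0)*0 = 5*0 = 0)
T(0, 4)*(-1) - 136 = 0*(-1) - 136 = 0 - 136 = -136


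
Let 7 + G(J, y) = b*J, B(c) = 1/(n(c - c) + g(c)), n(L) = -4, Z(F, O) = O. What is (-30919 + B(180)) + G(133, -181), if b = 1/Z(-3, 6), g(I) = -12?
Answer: -1483387/48 ≈ -30904.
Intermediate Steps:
b = ⅙ (b = 1/6 = ⅙ ≈ 0.16667)
B(c) = -1/16 (B(c) = 1/(-4 - 12) = 1/(-16) = -1/16)
G(J, y) = -7 + J/6
(-30919 + B(180)) + G(133, -181) = (-30919 - 1/16) + (-7 + (⅙)*133) = -494705/16 + (-7 + 133/6) = -494705/16 + 91/6 = -1483387/48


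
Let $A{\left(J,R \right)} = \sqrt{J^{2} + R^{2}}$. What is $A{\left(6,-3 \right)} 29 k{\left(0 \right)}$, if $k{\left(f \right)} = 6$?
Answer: $522 \sqrt{5} \approx 1167.2$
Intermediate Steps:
$A{\left(6,-3 \right)} 29 k{\left(0 \right)} = \sqrt{6^{2} + \left(-3\right)^{2}} \cdot 29 \cdot 6 = \sqrt{36 + 9} \cdot 29 \cdot 6 = \sqrt{45} \cdot 29 \cdot 6 = 3 \sqrt{5} \cdot 29 \cdot 6 = 87 \sqrt{5} \cdot 6 = 522 \sqrt{5}$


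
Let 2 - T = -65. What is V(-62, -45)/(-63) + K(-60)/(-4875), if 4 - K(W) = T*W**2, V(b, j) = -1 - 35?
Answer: 1707872/34125 ≈ 50.048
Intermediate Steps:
T = 67 (T = 2 - 1*(-65) = 2 + 65 = 67)
V(b, j) = -36
K(W) = 4 - 67*W**2
V(-62, -45)/(-63) + K(-60)/(-4875) = -36/(-63) + (4 - 67*(-60)**2)/(-4875) = -36*(-1/63) + (4 - 67*3600)*(-1/4875) = 4/7 + (4 - 241200)*(-1/4875) = 4/7 - 241196*(-1/4875) = 4/7 + 241196/4875 = 1707872/34125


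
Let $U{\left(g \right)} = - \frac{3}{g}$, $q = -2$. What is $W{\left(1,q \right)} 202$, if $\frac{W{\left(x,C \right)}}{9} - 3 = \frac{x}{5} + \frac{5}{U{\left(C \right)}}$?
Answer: $\frac{59388}{5} \approx 11878.0$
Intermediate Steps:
$W{\left(x,C \right)} = 27 - 15 C + \frac{9 x}{5}$ ($W{\left(x,C \right)} = 27 + 9 \left(\frac{x}{5} + \frac{5}{\left(-3\right) \frac{1}{C}}\right) = 27 + 9 \left(x \frac{1}{5} + 5 \left(- \frac{C}{3}\right)\right) = 27 + 9 \left(\frac{x}{5} - \frac{5 C}{3}\right) = 27 + 9 \left(- \frac{5 C}{3} + \frac{x}{5}\right) = 27 - \left(15 C - \frac{9 x}{5}\right) = 27 - 15 C + \frac{9 x}{5}$)
$W{\left(1,q \right)} 202 = \left(27 - -30 + \frac{9}{5} \cdot 1\right) 202 = \left(27 + 30 + \frac{9}{5}\right) 202 = \frac{294}{5} \cdot 202 = \frac{59388}{5}$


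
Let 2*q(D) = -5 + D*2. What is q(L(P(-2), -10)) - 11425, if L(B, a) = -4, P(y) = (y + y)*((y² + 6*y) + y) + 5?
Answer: -22863/2 ≈ -11432.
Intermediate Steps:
P(y) = 5 + 2*y*(y² + 7*y) (P(y) = (2*y)*(y² + 7*y) + 5 = 2*y*(y² + 7*y) + 5 = 5 + 2*y*(y² + 7*y))
q(D) = -5/2 + D (q(D) = (-5 + D*2)/2 = (-5 + 2*D)/2 = -5/2 + D)
q(L(P(-2), -10)) - 11425 = (-5/2 - 4) - 11425 = -13/2 - 11425 = -22863/2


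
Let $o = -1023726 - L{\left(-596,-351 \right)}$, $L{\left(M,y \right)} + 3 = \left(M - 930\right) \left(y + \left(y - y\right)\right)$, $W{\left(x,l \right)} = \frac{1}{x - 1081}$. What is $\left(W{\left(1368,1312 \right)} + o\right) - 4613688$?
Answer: $- \frac{1771661618}{287} \approx -6.173 \cdot 10^{6}$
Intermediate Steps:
$W{\left(x,l \right)} = \frac{1}{-1081 + x}$
$L{\left(M,y \right)} = -3 + y \left(-930 + M\right)$ ($L{\left(M,y \right)} = -3 + \left(M - 930\right) \left(y + \left(y - y\right)\right) = -3 + \left(-930 + M\right) \left(y + 0\right) = -3 + \left(-930 + M\right) y = -3 + y \left(-930 + M\right)$)
$o = -1559349$ ($o = -1023726 - \left(-3 - -326430 - -209196\right) = -1023726 - \left(-3 + 326430 + 209196\right) = -1023726 - 535623 = -1559349$)
$\left(W{\left(1368,1312 \right)} + o\right) - 4613688 = \left(\frac{1}{-1081 + 1368} - 1559349\right) - 4613688 = \left(\frac{1}{287} - 1559349\right) - 4613688 = - \frac{447533162}{287} - 4613688 = - \frac{1771661618}{287}$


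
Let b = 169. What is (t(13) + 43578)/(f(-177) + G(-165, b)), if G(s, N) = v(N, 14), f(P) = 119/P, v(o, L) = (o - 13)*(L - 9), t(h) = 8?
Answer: 7714722/137941 ≈ 55.928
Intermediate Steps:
v(o, L) = (-13 + o)*(-9 + L)
G(s, N) = -65 + 5*N (G(s, N) = 117 - 13*14 - 9*N + 14*N = 117 - 182 - 9*N + 14*N = -65 + 5*N)
(t(13) + 43578)/(f(-177) + G(-165, b)) = (8 + 43578)/(119/(-177) + (-65 + 5*169)) = 43586/(119*(-1/177) + (-65 + 845)) = 43586/(-119/177 + 780) = 43586/(137941/177) = 43586*(177/137941) = 7714722/137941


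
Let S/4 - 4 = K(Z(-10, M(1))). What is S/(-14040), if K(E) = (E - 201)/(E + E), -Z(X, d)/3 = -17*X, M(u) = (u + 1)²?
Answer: -1597/1193400 ≈ -0.0013382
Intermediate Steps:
M(u) = (1 + u)²
Z(X, d) = 51*X (Z(X, d) = -(-51)*X = 51*X)
K(E) = (-201 + E)/(2*E) (K(E) = (-201 + E)/((2*E)) = (-201 + E)*(1/(2*E)) = (-201 + E)/(2*E))
S = 1597/85 (S = 16 + 4*((-201 + 51*(-10))/(2*((51*(-10))))) = 16 + 4*((½)*(-201 - 510)/(-510)) = 16 + 4*((½)*(-1/510)*(-711)) = 16 + 4*(237/340) = 16 + 237/85 = 1597/85 ≈ 18.788)
S/(-14040) = (1597/85)/(-14040) = (1597/85)*(-1/14040) = -1597/1193400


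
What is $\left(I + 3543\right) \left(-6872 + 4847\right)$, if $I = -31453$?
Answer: $56517750$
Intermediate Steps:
$\left(I + 3543\right) \left(-6872 + 4847\right) = \left(-31453 + 3543\right) \left(-6872 + 4847\right) = \left(-27910\right) \left(-2025\right) = 56517750$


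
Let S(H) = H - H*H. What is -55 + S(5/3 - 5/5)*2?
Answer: -491/9 ≈ -54.556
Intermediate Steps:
S(H) = H - H²
-55 + S(5/3 - 5/5)*2 = -55 + ((5/3 - 5/5)*(1 - (5/3 - 5/5)))*2 = -55 + ((5*(⅓) - 5*⅕)*(1 - (5*(⅓) - 5*⅕)))*2 = -55 + ((5/3 - 1)*(1 - (5/3 - 1)))*2 = -55 + (2*(1 - 1*⅔)/3)*2 = -55 + (2*(1 - ⅔)/3)*2 = -55 + ((⅔)*(⅓))*2 = -55 + (2/9)*2 = -55 + 4/9 = -491/9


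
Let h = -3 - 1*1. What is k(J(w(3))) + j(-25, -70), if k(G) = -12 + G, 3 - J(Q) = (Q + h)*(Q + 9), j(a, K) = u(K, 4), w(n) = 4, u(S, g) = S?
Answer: -79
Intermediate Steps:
h = -4 (h = -3 - 1 = -4)
j(a, K) = K
J(Q) = 3 - (-4 + Q)*(9 + Q) (J(Q) = 3 - (Q - 4)*(Q + 9) = 3 - (-4 + Q)*(9 + Q))
k(J(w(3))) + j(-25, -70) = (-12 + (39 - 1*4² - 5*4)) - 70 = (-12 + (39 - 1*16 - 20)) - 70 = (-12 + (39 - 16 - 20)) - 70 = (-12 + 3) - 70 = -9 - 70 = -79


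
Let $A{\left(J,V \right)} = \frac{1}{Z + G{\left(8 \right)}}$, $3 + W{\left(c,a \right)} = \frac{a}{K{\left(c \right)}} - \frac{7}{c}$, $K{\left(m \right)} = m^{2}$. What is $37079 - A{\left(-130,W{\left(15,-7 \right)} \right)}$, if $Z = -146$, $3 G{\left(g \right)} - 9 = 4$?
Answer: $\frac{15758578}{425} \approx 37079.0$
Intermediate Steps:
$G{\left(g \right)} = \frac{13}{3}$ ($G{\left(g \right)} = 3 + \frac{1}{3} \cdot 4 = 3 + \frac{4}{3} = \frac{13}{3}$)
$W{\left(c,a \right)} = -3 - \frac{7}{c} + \frac{a}{c^{2}}$ ($W{\left(c,a \right)} = -3 + \left(\frac{a}{c^{2}} - \frac{7}{c}\right) = -3 + \left(- \frac{7}{c} + \frac{a}{c^{2}}\right) = -3 - \frac{7}{c} + \frac{a}{c^{2}}$)
$A{\left(J,V \right)} = - \frac{3}{425}$ ($A{\left(J,V \right)} = \frac{1}{-146 + \frac{13}{3}} = \frac{1}{- \frac{425}{3}} = - \frac{3}{425}$)
$37079 - A{\left(-130,W{\left(15,-7 \right)} \right)} = 37079 - - \frac{3}{425} = 37079 + \frac{3}{425} = \frac{15758578}{425}$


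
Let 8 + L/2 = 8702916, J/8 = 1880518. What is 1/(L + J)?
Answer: 1/32449960 ≈ 3.0817e-8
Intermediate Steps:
J = 15044144 (J = 8*1880518 = 15044144)
L = 17405816 (L = -16 + 2*8702916 = -16 + 17405832 = 17405816)
1/(L + J) = 1/(17405816 + 15044144) = 1/32449960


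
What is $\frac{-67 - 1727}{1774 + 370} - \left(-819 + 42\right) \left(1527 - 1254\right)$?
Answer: $\frac{227392815}{1072} \approx 2.1212 \cdot 10^{5}$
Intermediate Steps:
$\frac{-67 - 1727}{1774 + 370} - \left(-819 + 42\right) \left(1527 - 1254\right) = - \frac{1794}{2144} - - 777 \left(1527 - 1254\right) = \left(-1794\right) \frac{1}{2144} - \left(-777\right) 273 = - \frac{897}{1072} - -212121 = - \frac{897}{1072} + 212121 = \frac{227392815}{1072}$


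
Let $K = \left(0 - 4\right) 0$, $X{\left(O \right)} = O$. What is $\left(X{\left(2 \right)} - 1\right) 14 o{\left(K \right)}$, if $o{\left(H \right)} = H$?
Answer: $0$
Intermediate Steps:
$K = 0$ ($K = \left(-4\right) 0 = 0$)
$\left(X{\left(2 \right)} - 1\right) 14 o{\left(K \right)} = \left(2 - 1\right) 14 \cdot 0 = 1 \cdot 14 \cdot 0 = 14 \cdot 0 = 0$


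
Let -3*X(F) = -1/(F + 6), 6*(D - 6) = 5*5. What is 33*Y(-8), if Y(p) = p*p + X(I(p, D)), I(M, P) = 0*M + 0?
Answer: 12683/6 ≈ 2113.8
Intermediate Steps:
D = 61/6 (D = 6 + (5*5)/6 = 6 + (1/6)*25 = 6 + 25/6 = 61/6 ≈ 10.167)
I(M, P) = 0 (I(M, P) = 0 + 0 = 0)
X(F) = 1/(3*(6 + F)) (X(F) = -(-1)/(3*(F + 6)) = -(-1)/(3*(6 + F)) = 1/(3*(6 + F)))
Y(p) = 1/18 + p**2 (Y(p) = p*p + 1/(3*(6 + 0)) = p**2 + (1/3)/6 = p**2 + (1/3)*(1/6) = p**2 + 1/18 = 1/18 + p**2)
33*Y(-8) = 33*(1/18 + (-8)**2) = 33*(1/18 + 64) = 33*(1153/18) = 12683/6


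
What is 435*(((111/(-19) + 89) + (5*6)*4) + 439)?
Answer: 5307435/19 ≈ 2.7934e+5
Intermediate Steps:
435*(((111/(-19) + 89) + (5*6)*4) + 439) = 435*(((111*(-1/19) + 89) + 30*4) + 439) = 435*(((-111/19 + 89) + 120) + 439) = 435*((1580/19 + 120) + 439) = 435*(3860/19 + 439) = 435*(12201/19) = 5307435/19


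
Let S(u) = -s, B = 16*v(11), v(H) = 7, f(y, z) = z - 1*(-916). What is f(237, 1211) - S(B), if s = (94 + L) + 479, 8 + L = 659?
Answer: 3351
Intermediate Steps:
L = 651 (L = -8 + 659 = 651)
f(y, z) = 916 + z (f(y, z) = z + 916 = 916 + z)
s = 1224 (s = (94 + 651) + 479 = 745 + 479 = 1224)
B = 112 (B = 16*7 = 112)
S(u) = -1224 (S(u) = -1*1224 = -1224)
f(237, 1211) - S(B) = (916 + 1211) - 1*(-1224) = 2127 + 1224 = 3351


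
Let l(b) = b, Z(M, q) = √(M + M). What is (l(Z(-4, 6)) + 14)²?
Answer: 188 + 56*I*√2 ≈ 188.0 + 79.196*I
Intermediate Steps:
Z(M, q) = √2*√M (Z(M, q) = √(2*M) = √2*√M)
(l(Z(-4, 6)) + 14)² = (√2*√(-4) + 14)² = (√2*(2*I) + 14)² = (2*I*√2 + 14)² = (14 + 2*I*√2)²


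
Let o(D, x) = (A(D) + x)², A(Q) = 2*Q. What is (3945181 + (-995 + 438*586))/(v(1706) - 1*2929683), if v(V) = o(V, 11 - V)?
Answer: 2100427/9203 ≈ 228.23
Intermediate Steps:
o(D, x) = (x + 2*D)² (o(D, x) = (2*D + x)² = (x + 2*D)²)
v(V) = (11 + V)² (v(V) = ((11 - V) + 2*V)² = (11 + V)²)
(3945181 + (-995 + 438*586))/(v(1706) - 1*2929683) = (3945181 + (-995 + 438*586))/((11 + 1706)² - 1*2929683) = (3945181 + (-995 + 256668))/(1717² - 2929683) = (3945181 + 255673)/(2948089 - 2929683) = 4200854/18406 = 4200854*(1/18406) = 2100427/9203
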